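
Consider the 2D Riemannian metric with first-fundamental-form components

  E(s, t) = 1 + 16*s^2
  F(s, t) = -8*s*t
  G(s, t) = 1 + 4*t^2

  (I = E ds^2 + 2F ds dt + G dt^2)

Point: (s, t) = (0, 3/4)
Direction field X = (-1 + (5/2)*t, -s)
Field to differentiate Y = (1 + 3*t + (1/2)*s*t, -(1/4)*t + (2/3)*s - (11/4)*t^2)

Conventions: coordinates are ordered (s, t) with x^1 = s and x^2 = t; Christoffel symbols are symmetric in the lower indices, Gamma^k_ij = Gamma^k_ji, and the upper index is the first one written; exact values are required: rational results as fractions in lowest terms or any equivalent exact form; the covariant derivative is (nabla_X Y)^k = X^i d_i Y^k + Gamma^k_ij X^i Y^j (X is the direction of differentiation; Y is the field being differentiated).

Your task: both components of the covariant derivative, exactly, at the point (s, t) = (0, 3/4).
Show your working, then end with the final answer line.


E = 1, F = 0, G = 13/4 at the point
E_s = 0, E_t = 0, F_s = -6, F_t = 0, G_s = 0, G_t = 6
EG - F^2 = 13/4;  g^inv = (4/13) * [[13/4, 0], [0, 1]]
first-kind symbols [ij,l] = (1/2)(d_i g_jl + d_j g_il - d_l g_ij): [ss,s] = E_s/2 = 0, [ss,t] = F_s - E_t/2 = -6, [st,s] = E_t/2 = 0, [st,t] = G_s/2 = 0, [tt,s] = F_t - G_s/2 = 0, [tt,t] = G_t/2 = 3
Gamma^s_ij = (G*[ij,s] - F*[ij,t])/(EG - F^2), Gamma^t_ij = (E*[ij,t] - F*[ij,s])/(EG - F^2)
Gamma_sss = 0, Gamma_sst = 0, Gamma_stt = 0, Gamma_tss = -24/13, Gamma_tst = 0, Gamma_ttt = 12/13
X = (7/8, 0), Y = (13/4, -111/64) at the point

Answer: (nabla_X Y)^s = 21/64, (nabla_X Y)^t = -14/3


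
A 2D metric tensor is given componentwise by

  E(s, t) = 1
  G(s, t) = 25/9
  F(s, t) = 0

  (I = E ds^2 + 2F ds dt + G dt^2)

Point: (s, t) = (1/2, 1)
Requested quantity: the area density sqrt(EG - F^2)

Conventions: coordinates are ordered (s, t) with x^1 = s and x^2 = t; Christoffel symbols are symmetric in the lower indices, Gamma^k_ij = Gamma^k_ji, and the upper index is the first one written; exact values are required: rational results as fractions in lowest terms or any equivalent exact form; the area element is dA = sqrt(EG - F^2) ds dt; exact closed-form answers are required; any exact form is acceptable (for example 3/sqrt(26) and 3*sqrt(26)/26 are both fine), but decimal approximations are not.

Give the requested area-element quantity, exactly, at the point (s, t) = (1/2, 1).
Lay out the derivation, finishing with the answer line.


E = 1, F = 0, G = 25/9; EG - F^2 = 25/9

Answer: sqrt(EG - F^2) = 5/3


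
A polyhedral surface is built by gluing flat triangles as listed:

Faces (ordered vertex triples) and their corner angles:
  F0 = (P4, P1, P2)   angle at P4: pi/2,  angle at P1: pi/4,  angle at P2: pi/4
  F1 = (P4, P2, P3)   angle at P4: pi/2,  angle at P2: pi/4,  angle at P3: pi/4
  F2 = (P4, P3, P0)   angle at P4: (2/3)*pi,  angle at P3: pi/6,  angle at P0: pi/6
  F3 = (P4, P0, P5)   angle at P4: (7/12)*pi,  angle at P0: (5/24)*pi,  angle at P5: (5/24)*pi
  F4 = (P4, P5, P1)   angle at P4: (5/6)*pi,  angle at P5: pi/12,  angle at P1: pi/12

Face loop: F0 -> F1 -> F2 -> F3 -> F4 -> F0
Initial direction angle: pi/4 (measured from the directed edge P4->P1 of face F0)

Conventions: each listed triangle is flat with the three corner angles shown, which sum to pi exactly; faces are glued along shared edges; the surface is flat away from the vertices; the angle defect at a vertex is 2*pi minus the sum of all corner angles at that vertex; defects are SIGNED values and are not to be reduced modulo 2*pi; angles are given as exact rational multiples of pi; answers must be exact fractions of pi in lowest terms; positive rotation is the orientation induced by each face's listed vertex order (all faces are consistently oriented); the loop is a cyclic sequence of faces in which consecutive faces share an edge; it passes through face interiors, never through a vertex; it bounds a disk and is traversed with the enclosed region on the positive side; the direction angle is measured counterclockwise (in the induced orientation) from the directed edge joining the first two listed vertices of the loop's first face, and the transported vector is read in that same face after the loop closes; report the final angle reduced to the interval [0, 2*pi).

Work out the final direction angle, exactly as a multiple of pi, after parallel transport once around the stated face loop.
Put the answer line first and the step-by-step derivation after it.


Answer: final direction angle = (7/6)*pi

enclosed vertex P4: corner angles sum to (37/12)*pi, defect = 2*pi - (37/12)*pi = (-13/12)*pi
by Gauss-Bonnet the loop rotates the vector by the enclosed defect sum (positive orientation, mod 2*pi)
final angle = pi/4 - (13/12)*pi = (7/6)*pi (mod 2*pi)


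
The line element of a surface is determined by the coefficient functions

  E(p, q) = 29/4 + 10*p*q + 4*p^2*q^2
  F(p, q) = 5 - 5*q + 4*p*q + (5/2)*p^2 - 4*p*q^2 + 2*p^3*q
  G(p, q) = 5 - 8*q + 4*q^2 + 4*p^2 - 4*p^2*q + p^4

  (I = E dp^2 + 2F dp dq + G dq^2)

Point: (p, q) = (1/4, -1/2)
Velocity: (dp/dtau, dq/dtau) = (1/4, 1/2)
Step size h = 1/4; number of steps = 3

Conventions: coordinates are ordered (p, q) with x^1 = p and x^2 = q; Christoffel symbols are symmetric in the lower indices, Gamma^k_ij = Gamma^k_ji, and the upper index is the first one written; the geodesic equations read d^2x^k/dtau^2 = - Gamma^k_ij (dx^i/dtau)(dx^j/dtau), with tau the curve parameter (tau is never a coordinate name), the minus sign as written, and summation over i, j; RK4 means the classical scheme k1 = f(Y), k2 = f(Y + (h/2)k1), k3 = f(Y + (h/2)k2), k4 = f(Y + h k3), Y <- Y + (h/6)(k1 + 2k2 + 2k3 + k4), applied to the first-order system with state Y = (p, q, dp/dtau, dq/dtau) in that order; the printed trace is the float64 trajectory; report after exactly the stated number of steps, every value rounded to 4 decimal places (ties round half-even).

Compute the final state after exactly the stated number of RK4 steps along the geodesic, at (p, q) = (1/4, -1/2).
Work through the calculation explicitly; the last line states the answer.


f(Y) = (dp/dtau, dq/dtau, -Gamma^p_ij Y'^i Y'^j, -Gamma^q_ij Y'^i Y'^j) with the Gammas evaluated at the stage position; h = 0.250000; intermediate values shown to 6 dp
step 0: p = 0.2500, q = -0.5000, dp/dtau = 0.2500, dq/dtau = 0.5000
step 1:
  k1: at (p, q) = (0.250000, -0.500000), (dp/dtau, dq/dtau) = (0.250000, 0.500000); Gamma_ppp = -0.145712, Gamma_ppq = 0.072856, Gamma_pqq = -0.291424, Gamma_qpp = -0.198330, Gamma_qpq = 0.099165, Gamma_qqq = -0.396661; k1 = (0.250000, 0.500000, 0.063749, 0.086770)
  k2: at (p, q) = (0.281250, -0.437500), (dp/dtau, dq/dtau) = (0.257969, 0.510846); Gamma_ppp = -0.133193, Gamma_ppq = 0.085624, Gamma_pqq = -0.304442, Gamma_qpp = -0.174571, Gamma_qpq = 0.112224, Gamma_qqq = -0.399019; k2 = (0.257969, 0.510846, 0.065745, 0.086169)
  k3: at (p, q) = (0.282246, -0.436144), (dp/dtau, dq/dtau) = (0.258218, 0.510771); Gamma_ppp = -0.132893, Gamma_ppq = 0.086000, Gamma_pqq = -0.304699, Gamma_qpp = -0.174058, Gamma_qpq = 0.112640, Gamma_qqq = -0.399084; k3 = (0.258218, 0.510771, 0.065668, 0.086009)
  k4: at (p, q) = (0.314555, -0.372307), (dp/dtau, dq/dtau) = (0.266417, 0.521502); Gamma_ppp = -0.118648, Gamma_ppq = 0.100244, Gamma_pqq = -0.318684, Gamma_qpp = -0.148904, Gamma_qpq = 0.125806, Gamma_qqq = -0.399950; k4 = (0.266417, 0.521502, 0.067237, 0.084383)
  Y <- Y + (h/6)(k1 + 2k2 + 2k3 + k4): p = 0.3145, q = -0.3723, dp/dtau = 0.2664, dq/dtau = 0.5215
step 2:
  k1: at (p, q) = (0.314533, -0.372303), (dp/dtau, dq/dtau) = (0.266409, 0.521480); Gamma_ppp = -0.118648, Gamma_ppq = 0.100238, Gamma_pqq = -0.318688, Gamma_qpp = -0.148902, Gamma_qpq = 0.125797, Gamma_qqq = -0.399948; k1 = (0.266409, 0.521480, 0.067234, 0.084377)
  k2: at (p, q) = (0.347834, -0.307118), (dp/dtau, dq/dtau) = (0.274813, 0.532027); Gamma_ppp = -0.102442, Gamma_ppq = 0.116023, Gamma_pqq = -0.333558, Gamma_qpp = -0.122554, Gamma_qpq = 0.138802, Gamma_qqq = -0.399045; k2 = (0.274813, 0.532027, 0.068224, 0.081619)
  k3: at (p, q) = (0.348885, -0.305799), (dp/dtau, dq/dtau) = (0.274937, 0.531682); Gamma_ppp = -0.102082, Gamma_ppq = 0.116465, Gamma_pqq = -0.333821, Gamma_qpp = -0.122024, Gamma_qpq = 0.139217, Gamma_qqq = -0.399034; k3 = (0.274937, 0.531682, 0.068033, 0.081324)
  k4: at (p, q) = (0.383267, -0.239382), (dp/dtau, dq/dtau) = (0.283417, 0.541810); Gamma_ppp = -0.083638, Gamma_ppq = 0.133910, Gamma_pqq = -0.349390, Gamma_qpp = -0.094800, Gamma_qpq = 0.151781, Gamma_qqq = -0.396019; k4 = (0.283417, 0.541810, 0.068159, 0.077255)
  Y <- Y + (h/6)(k1 + 2k2 + 2k3 + k4): p = 0.3833, q = -0.2394, dp/dtau = 0.2834, dq/dtau = 0.5418
step 3:
  k1: at (p, q) = (0.383255, -0.239357), (dp/dtau, dq/dtau) = (0.283405, 0.541793); Gamma_ppp = -0.083631, Gamma_ppq = 0.133909, Gamma_pqq = -0.349399, Gamma_qpp = -0.094789, Gamma_qpq = 0.151775, Gamma_qqq = -0.396015; k1 = (0.283405, 0.541793, 0.068157, 0.077250)
  k2: at (p, q) = (0.418680, -0.171632), (dp/dtau, dq/dtau) = (0.291925, 0.551449); Gamma_ppp = -0.062723, Gamma_ppq = 0.153007, Gamma_pqq = -0.365451, Gamma_qpp = -0.067043, Gamma_qpq = 0.163545, Gamma_qqq = -0.390620; k2 = (0.291925, 0.551449, 0.067215, 0.071844)
  k3: at (p, q) = (0.419745, -0.170425), (dp/dtau, dq/dtau) = (0.291807, 0.550773); Gamma_ppp = -0.062322, Gamma_ppq = 0.153493, Gamma_pqq = -0.365682, Gamma_qpp = -0.066555, Gamma_qpq = 0.163920, Gamma_qqq = -0.390523; k3 = (0.291807, 0.550773, 0.066898, 0.071443)
  k4: at (p, q) = (0.456207, -0.101663), (dp/dtau, dq/dtau) = (0.300129, 0.559653); Gamma_ppp = -0.038815, Gamma_ppq = 0.174180, Gamma_pqq = -0.381802, Gamma_qpp = -0.038883, Gamma_qpq = 0.174485, Gamma_qqq = -0.382469; k4 = (0.300129, 0.559653, 0.064568, 0.064680)
  Y <- Y + (h/6)(k1 + 2k2 + 2k3 + k4): p = 0.4562, q = -0.1016, dp/dtau = 0.3001, dq/dtau = 0.5596

Answer: p = 0.4562, q = -0.1016, dp/dtau = 0.3001, dq/dtau = 0.5596


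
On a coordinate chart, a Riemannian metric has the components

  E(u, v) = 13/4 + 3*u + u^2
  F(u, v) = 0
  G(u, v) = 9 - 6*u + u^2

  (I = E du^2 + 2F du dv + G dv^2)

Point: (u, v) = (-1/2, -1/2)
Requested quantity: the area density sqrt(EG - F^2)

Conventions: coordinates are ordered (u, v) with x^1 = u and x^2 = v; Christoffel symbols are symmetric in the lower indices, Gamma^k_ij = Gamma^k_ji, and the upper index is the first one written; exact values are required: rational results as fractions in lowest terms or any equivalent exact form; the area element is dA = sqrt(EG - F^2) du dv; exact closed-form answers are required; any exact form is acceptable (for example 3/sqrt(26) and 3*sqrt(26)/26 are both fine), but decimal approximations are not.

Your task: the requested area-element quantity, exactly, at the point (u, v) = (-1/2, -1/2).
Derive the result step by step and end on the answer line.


E = 2, F = 0, G = 49/4; EG - F^2 = 49/2

Answer: sqrt(EG - F^2) = 7*sqrt(2)/2


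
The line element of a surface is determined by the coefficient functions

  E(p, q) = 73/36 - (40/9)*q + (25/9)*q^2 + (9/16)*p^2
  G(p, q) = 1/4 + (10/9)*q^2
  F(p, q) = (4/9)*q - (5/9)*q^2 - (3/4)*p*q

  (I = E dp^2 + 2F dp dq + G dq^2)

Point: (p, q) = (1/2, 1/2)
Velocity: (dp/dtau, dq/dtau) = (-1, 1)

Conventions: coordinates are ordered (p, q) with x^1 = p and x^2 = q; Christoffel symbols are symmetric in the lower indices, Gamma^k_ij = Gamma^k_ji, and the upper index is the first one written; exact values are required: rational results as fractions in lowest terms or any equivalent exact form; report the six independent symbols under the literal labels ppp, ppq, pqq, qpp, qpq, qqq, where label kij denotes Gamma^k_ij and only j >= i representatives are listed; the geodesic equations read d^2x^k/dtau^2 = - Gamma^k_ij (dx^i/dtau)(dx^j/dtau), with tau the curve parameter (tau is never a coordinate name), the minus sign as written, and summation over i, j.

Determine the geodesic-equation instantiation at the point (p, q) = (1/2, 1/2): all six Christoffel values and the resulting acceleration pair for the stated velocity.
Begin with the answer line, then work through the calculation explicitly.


Answer: Gamma_ppp = 226/377, Gamma_ppq = -1520/1131, Gamma_pqq = -2060/3393, Gamma_qpp = 372/377, Gamma_qpq = -100/377, Gamma_qqq = 1055/1131; accelerations (d^2p/dtau^2, d^2q/dtau^2) = (-9094/3393, -2771/1131)

E = 41/64, F = -5/48, G = 19/36 at the point
E_p = 9/16, E_q = -5/3, F_p = -3/8, F_q = -35/72, G_p = 0, G_q = 10/9
EG - F^2 = 377/1152;  g^inv = (1152/377) * [[19/36, 5/48], [5/48, 41/64]]
first-kind symbols [ij,l] = (1/2)(d_i g_jl + d_j g_il - d_l g_ij): [pp,p] = E_p/2 = 9/32, [pp,q] = F_p - E_q/2 = 11/24, [pq,p] = E_q/2 = -5/6, [pq,q] = G_p/2 = 0, [qq,p] = F_q - G_p/2 = -35/72, [qq,q] = G_q/2 = 5/9
Gamma^p_ij = (G*[ij,p] - F*[ij,q])/(EG - F^2), Gamma^q_ij = (E*[ij,q] - F*[ij,p])/(EG - F^2)
Gamma_ppp = 226/377, Gamma_ppq = -1520/1131, Gamma_pqq = -2060/3393, Gamma_qpp = 372/377, Gamma_qpq = -100/377, Gamma_qqq = 1055/1131
d^2p/dtau^2 = -(Gamma_ppp*(-1)^2 + 2*Gamma_ppq*(-1)*(1) + Gamma_pqq*(1)^2) = -9094/3393
d^2q/dtau^2 = -(Gamma_qpp*(-1)^2 + 2*Gamma_qpq*(-1)*(1) + Gamma_qqq*(1)^2) = -2771/1131


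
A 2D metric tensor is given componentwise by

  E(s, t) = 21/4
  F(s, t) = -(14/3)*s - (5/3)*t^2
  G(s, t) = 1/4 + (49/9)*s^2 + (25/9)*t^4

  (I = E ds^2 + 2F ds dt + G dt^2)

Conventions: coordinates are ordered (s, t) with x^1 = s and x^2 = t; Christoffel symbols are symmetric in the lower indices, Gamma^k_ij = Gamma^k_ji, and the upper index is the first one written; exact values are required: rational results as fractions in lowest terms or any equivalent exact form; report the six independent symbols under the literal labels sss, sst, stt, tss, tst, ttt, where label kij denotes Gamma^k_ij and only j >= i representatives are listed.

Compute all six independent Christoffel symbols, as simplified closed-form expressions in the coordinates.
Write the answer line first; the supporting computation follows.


Answer: Gamma_sss = (-3136*s - 1120*t^2)/(980*s^2 - 2240*s*t^2 + 1700*t^4 + 189), Gamma_sst = (10976*s^2 + 3920*s*t^2)/(2940*s^2 - 6720*s*t^2 + 5100*t^4 + 567), Gamma_stt = (-38416*s^3 - 23520*s^2*t - 19600*s*t^4 + 33600*s*t^3 - 1764*s - 1080*t)/(8820*s^2 - 20160*s*t^2 + 15300*t^4 + 1701), Gamma_tss = -3528/(980*s^2 - 2240*s*t^2 + 1700*t^4 + 189), Gamma_tst = 4116*s/(980*s^2 - 2240*s*t^2 + 1700*t^4 + 189), Gamma_ttt = (-10976*s^2 - 3920*s*t^2 - 6720*s*t + 10200*t^3)/(2940*s^2 - 6720*s*t^2 + 5100*t^4 + 567)

E = 21/4; F = -(14/3)*s - (5/3)*t^2; G = 1/4 + (49/9)*s^2 + (25/9)*t^4
Gamma^k_ij = (1/2) g^{kl} (d_i g_jl + d_j g_il - d_l g_ij), with g^inv = (1/(EG-F^2)) [[G, -F], [-F, E]]
first partials: E_s = 0, E_t = 0, F_s = -14/3, F_t = -(10/3)*t, G_s = (98/9)*s, G_t = (100/9)*t^3
D = EG - F^2 = 21/16 + (245/36)*s^2 - (140/9)*s*t^2 + (425/36)*t^4
expanded: Gamma^s_ss = (G E_s - 2F F_s + F E_t)/(2D), Gamma^s_st = (G E_t - F G_s)/(2D), Gamma^s_tt = (2G F_t - G G_s - F G_t)/(2D), Gamma^t_ss = (2E F_s - E E_t - F E_s)/(2D), Gamma^t_st = (E G_s - F E_t)/(2D), Gamma^t_tt = (E G_t - 2F F_t + F G_s)/(2D); substitute and cancel common factors


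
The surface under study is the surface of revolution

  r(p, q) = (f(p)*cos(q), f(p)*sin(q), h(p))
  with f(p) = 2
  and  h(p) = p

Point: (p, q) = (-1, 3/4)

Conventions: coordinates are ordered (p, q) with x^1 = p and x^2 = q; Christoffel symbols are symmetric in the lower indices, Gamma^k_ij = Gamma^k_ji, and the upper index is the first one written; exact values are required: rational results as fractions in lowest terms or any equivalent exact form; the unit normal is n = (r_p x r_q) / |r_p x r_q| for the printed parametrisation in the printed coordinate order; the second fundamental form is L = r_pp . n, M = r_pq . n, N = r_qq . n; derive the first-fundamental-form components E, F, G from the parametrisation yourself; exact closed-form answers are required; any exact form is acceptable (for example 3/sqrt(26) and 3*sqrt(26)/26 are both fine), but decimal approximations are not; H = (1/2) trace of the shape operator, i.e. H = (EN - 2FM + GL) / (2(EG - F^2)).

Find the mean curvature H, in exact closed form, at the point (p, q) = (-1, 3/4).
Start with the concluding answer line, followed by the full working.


Answer: H = 1/4

f = 2, f' = 0, f'' = 0, h' = 1, h'' = 0
E = 1, F = 0, G = 4; answer radicand W^2 = 1
unnormalised second-form numerators: l = 0, m = 0, n = 2; L = l/sqrt(1), and similarly M = m/sqrt(W^2), N = n/sqrt(W^2)
H = (E*n - 2*F*m + G*l) / (2*(EG - F^2)*sqrt(W^2)); E*n - 2*F*m + G*l = 2, EG - F^2 = 4, so H = (1/4)/sqrt(1)


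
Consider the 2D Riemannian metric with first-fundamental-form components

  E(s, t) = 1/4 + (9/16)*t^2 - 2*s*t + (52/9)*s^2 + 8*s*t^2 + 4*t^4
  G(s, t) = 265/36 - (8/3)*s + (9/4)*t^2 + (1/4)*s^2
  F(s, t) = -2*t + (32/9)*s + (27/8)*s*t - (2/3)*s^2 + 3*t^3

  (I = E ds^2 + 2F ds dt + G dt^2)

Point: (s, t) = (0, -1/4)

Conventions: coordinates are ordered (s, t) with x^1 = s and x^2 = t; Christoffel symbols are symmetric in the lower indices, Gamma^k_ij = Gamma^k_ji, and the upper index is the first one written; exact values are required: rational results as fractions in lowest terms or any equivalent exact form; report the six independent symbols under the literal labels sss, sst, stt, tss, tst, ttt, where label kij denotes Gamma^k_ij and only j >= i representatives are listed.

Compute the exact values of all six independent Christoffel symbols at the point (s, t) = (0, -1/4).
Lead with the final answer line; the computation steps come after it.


Answer: Gamma_sss = 12212/10429, Gamma_sst = -7060/10429, Gamma_stt = -8032/31287, Gamma_tss = 98647/302441, Gamma_tst = -41388/302441, Gamma_ttt = -17988/302441

E = 77/256, F = 29/64, G = 4321/576 at the point
E_s = 1, E_t = -17/32, F_s = 781/288, F_t = -23/16, G_s = -8/3, G_t = -9/8
EG - F^2 = 302441/147456;  g^inv = (147456/302441) * [[4321/576, -29/64], [-29/64, 77/256]]
first-kind symbols [ij,l] = (1/2)(d_i g_jl + d_j g_il - d_l g_ij): [ss,s] = E_s/2 = 1/2, [ss,t] = F_s - E_t/2 = 1715/576, [st,s] = E_t/2 = -17/64, [st,t] = G_s/2 = -4/3, [tt,s] = F_t - G_s/2 = -5/48, [tt,t] = G_t/2 = -9/16
Gamma^s_ij = (G*[ij,s] - F*[ij,t])/(EG - F^2), Gamma^t_ij = (E*[ij,t] - F*[ij,s])/(EG - F^2)


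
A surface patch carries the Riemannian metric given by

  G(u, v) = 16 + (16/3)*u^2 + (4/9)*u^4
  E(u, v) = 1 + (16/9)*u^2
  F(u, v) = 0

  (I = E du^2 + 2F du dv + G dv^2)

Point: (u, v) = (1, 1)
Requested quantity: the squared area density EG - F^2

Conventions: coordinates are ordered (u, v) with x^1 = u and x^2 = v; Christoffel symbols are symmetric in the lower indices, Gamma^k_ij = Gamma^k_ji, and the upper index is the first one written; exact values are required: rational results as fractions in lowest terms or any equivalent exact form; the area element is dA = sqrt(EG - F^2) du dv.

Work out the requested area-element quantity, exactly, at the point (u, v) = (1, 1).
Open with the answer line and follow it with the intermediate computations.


Answer: EG - F^2 = 4900/81

E = 25/9, F = 0, G = 196/9; EG - F^2 = 4900/81


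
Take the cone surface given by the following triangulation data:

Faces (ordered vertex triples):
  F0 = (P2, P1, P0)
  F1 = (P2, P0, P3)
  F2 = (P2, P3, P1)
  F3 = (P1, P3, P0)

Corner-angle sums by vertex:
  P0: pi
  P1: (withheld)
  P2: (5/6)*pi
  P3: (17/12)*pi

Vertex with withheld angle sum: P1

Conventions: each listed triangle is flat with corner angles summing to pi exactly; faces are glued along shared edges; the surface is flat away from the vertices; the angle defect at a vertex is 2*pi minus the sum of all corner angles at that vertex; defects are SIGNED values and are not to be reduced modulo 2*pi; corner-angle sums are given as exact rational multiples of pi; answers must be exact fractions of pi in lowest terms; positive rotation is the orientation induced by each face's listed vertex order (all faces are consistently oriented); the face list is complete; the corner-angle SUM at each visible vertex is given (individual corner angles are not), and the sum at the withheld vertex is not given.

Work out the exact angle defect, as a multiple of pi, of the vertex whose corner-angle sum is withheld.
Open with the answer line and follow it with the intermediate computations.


Answer: defect(P1) = (5/4)*pi

V = 4, E = 6, F = 4; chi = V - E + F = 2
Gauss-Bonnet: total defect = 2*pi*chi = 4*pi; visible defects sum to (11/4)*pi


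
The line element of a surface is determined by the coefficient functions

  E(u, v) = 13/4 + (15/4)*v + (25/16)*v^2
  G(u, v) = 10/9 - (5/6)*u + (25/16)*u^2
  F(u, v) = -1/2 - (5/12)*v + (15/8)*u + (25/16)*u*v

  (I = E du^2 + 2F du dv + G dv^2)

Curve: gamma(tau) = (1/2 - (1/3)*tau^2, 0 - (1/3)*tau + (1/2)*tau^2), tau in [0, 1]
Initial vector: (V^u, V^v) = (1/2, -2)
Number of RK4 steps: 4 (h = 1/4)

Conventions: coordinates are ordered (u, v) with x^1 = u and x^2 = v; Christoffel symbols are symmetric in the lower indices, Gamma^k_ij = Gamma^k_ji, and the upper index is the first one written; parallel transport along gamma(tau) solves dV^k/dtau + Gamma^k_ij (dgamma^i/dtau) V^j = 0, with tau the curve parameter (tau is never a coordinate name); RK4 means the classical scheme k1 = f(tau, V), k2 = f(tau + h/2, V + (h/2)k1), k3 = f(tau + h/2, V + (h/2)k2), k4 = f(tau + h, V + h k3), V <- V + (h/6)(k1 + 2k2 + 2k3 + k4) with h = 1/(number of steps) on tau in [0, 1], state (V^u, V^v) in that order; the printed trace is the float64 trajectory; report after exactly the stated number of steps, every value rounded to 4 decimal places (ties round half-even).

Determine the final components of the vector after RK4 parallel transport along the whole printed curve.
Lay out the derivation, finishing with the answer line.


gamma'(tau) = (-(2/3)*tau, -1/3 + tau); f(tau, V)^k = -Gamma^k_ij(gamma(tau)) gamma'^i(tau) V^j; h = 1/4; intermediate values shown to 6 dp
curve data and Christoffel symbols at the stage parameters:
  tau = 0.000000: gamma = (0.500000, 0.000000), gamma' = (0.000000, -0.333333); Gamma_uuu = 0.000000, Gamma_uuv = 0.562207, Gamma_uvv = 0.000000, Gamma_vuu = 0.000000, Gamma_vuv = 0.109318, Gamma_vvv = 0.000000
  tau = 0.125000: gamma = (0.494792, -0.033854), gamma' = (-0.083333, -0.208333); Gamma_uuu = 0.000000, Gamma_uuv = 0.568315, Gamma_uvv = 0.000000, Gamma_vuu = 0.000000, Gamma_vuv = 0.111175, Gamma_vvv = 0.000000
  tau = 0.250000: gamma = (0.479167, -0.052083), gamma' = (-0.166667, -0.083333); Gamma_uuu = 0.000000, Gamma_uuv = 0.573136, Gamma_uvv = 0.000000, Gamma_vuu = 0.000000, Gamma_vuv = 0.106098, Gamma_vvv = 0.000000
  tau = 0.375000: gamma = (0.453125, -0.054688), gamma' = (-0.250000, 0.041667); Gamma_uuu = 0.000000, Gamma_uuv = 0.576546, Gamma_uvv = 0.000000, Gamma_vuu = 0.000000, Gamma_vuv = 0.093862, Gamma_vvv = 0.000000
  tau = 0.500000: gamma = (0.416667, -0.041667), gamma' = (-0.333333, 0.166667); Gamma_uuu = 0.000000, Gamma_uuv = 0.577943, Gamma_uvv = 0.000000, Gamma_vuu = 0.000000, Gamma_vuv = 0.074841, Gamma_vvv = 0.000000
  tau = 0.625000: gamma = (0.369792, -0.013021), gamma' = (-0.416667, 0.291667); Gamma_uuu = 0.000000, Gamma_uuv = 0.576328, Gamma_uvv = 0.000000, Gamma_vuu = 0.000000, Gamma_vuv = 0.050072, Gamma_vvv = 0.000000
  tau = 0.750000: gamma = (0.312500, 0.031250), gamma' = (-0.500000, 0.416667); Gamma_uuu = 0.000000, Gamma_uuv = 0.570531, Gamma_uvv = 0.000000, Gamma_vuu = 0.000000, Gamma_vuv = 0.021238, Gamma_vvv = 0.000000
  tau = 0.875000: gamma = (0.244792, 0.091146), gamma' = (-0.583333, 0.541667); Gamma_uuu = 0.000000, Gamma_uuv = 0.559534, Gamma_uvv = 0.000000, Gamma_vuu = 0.000000, Gamma_vuv = -0.009480, Gamma_vvv = 0.000000
  tau = 1.000000: gamma = (0.166667, 0.166667), gamma' = (-0.666667, 0.666667); Gamma_uuu = 0.000000, Gamma_uuv = 0.542807, Gamma_uvv = 0.000000, Gamma_vuu = 0.000000, Gamma_vuv = -0.039718, Gamma_vvv = 0.000000
step 0: V^u = 0.5000, V^v = -2.0000
step 1: k1 = (0.093701, 0.018220), k2 = (-0.034025, -0.006656), k3 = (-0.036063, -0.007055), k4 = (-0.167764, -0.031056); V <- V + (h/6)(k1 + 2k2 + 2k3 + k4): V^u = 0.4911, V^v = -2.0017
step 2: k1 = (-0.167751, -0.031054), k2 = (-0.300367, -0.048900), k3 = (-0.300291, -0.048888), k4 = (-0.428043, -0.055430); V <- V + (h/6)(k1 + 2k2 + 2k3 + k4): V^u = 0.4162, V^v = -2.0134
step 3: k1 = (-0.427972, -0.055421), k2 = (-0.546130, -0.047448), k3 = (-0.543408, -0.047211), k4 = (-0.644372, -0.023987); V <- V + (h/6)(k1 + 2k2 + 2k3 + k4): V^u = 0.2807, V^v = -2.0246
step 4: k1 = (-0.644289, -0.023984), k2 = (-0.722478, 0.012240), k3 = (-0.718038, 0.012165), k4 = (-0.768178, 0.056208); V <- V + (h/6)(k1 + 2k2 + 2k3 + k4): V^u = 0.1018, V^v = -2.0213

Answer: V^u = 0.1018, V^v = -2.0213


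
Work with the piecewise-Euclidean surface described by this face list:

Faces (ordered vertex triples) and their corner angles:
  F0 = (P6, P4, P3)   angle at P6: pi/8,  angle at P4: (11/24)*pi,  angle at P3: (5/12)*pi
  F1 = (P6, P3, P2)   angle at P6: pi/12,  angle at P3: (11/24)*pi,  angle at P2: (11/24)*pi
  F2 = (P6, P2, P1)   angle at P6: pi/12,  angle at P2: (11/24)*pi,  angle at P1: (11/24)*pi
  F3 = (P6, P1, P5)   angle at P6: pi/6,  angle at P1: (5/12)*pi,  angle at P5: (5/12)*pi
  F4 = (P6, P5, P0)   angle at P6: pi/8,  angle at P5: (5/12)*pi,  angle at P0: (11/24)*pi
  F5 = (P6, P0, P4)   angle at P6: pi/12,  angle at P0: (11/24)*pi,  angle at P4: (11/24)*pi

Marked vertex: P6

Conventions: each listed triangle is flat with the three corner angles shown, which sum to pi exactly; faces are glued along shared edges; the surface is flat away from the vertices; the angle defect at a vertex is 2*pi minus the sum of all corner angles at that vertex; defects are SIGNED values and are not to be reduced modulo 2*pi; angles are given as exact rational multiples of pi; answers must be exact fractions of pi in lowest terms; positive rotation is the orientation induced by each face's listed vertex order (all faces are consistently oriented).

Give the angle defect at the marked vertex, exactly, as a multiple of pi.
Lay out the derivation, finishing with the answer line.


Sum of corner angles at P6: (2/3)*pi
defect = 2*pi - (2/3)*pi

Answer: defect(P6) = (4/3)*pi


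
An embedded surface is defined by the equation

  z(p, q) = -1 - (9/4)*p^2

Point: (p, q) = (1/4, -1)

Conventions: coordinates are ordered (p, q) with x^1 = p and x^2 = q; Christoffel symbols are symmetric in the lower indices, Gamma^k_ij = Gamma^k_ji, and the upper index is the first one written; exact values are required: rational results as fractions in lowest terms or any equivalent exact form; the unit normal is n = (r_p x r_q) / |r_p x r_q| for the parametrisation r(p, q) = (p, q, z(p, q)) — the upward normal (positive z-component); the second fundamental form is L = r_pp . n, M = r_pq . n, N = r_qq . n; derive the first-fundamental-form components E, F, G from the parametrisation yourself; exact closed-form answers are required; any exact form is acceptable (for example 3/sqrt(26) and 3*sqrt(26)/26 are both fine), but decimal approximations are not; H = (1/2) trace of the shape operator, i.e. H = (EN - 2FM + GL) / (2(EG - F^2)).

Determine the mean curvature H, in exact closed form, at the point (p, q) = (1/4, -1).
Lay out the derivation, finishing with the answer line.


z_p = -9/8, z_q = 0, z_pp = -9/2, z_pq = 0, z_qq = 0
E = 145/64, F = 0, G = 1; answer radicand W^2 = 145/64
unnormalised second-form numerators: l = -9/2, m = 0, n = 0; L = l/sqrt(145/64), and similarly M = m/sqrt(W^2), N = n/sqrt(W^2)
H = (E*n - 2*F*m + G*l) / (2*(EG - F^2)*sqrt(W^2)); E*n - 2*F*m + G*l = -9/2, EG - F^2 = 145/64, so H = (-144/145)/sqrt(145/64)

Answer: H = -1152*sqrt(145)/21025


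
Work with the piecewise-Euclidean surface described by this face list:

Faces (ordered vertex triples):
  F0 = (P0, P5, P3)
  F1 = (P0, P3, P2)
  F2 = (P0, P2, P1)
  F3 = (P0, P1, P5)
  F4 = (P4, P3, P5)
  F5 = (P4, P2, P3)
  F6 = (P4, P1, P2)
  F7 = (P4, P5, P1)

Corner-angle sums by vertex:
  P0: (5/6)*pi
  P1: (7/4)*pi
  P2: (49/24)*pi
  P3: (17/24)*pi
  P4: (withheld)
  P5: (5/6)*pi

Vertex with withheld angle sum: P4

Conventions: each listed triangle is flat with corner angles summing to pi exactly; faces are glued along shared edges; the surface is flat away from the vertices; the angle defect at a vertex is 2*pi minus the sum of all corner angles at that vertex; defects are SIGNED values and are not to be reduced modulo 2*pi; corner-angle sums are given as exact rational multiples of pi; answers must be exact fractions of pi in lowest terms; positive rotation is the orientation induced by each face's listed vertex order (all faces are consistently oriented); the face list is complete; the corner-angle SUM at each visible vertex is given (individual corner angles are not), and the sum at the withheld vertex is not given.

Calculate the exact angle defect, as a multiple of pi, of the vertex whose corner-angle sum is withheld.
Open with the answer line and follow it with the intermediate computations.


Answer: defect(P4) = pi/6

V = 6, E = 12, F = 8; chi = V - E + F = 2
Gauss-Bonnet: total defect = 2*pi*chi = 4*pi; visible defects sum to (23/6)*pi


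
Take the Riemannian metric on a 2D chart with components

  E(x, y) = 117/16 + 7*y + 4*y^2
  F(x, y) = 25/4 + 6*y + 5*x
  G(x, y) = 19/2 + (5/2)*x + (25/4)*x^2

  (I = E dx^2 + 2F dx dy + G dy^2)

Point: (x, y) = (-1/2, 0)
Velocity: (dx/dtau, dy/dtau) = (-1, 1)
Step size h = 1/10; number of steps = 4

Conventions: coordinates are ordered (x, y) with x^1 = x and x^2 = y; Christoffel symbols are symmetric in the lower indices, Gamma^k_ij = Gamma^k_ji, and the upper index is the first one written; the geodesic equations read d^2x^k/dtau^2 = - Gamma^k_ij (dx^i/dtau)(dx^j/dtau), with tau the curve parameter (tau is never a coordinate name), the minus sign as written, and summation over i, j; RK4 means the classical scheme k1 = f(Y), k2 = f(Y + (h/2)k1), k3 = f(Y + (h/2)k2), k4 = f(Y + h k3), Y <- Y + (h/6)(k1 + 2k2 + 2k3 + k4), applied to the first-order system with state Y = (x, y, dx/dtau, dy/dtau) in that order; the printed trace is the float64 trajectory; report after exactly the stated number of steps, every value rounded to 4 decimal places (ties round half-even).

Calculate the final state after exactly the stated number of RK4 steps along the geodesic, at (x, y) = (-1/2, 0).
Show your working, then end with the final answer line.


f(Y) = (dx/dtau, dy/dtau, -Gamma^x_ij Y'^i Y'^j, -Gamma^y_ij Y'^i Y'^j) with the Gammas evaluated at the stage position; h = 0.100000; intermediate values shown to 6 dp
step 0: x = -0.5000, y = 0.0000, dx/dtau = -1.0000, dy/dtau = 1.0000
step 1:
  k1: at (x, y) = (-0.500000, 0.000000), (dx/dtau, dy/dtau) = (-1.000000, 1.000000); Gamma_xxx = -0.097502, Gamma_xxy = 0.717178, Gamma_xyy = 1.339427, Gamma_yxx = 0.190128, Gamma_yxy = -0.465164, Gamma_yyy = -0.511883; k1 = (-1.000000, 1.000000, 0.192430, -0.608572)
  k2: at (x, y) = (-0.550000, 0.050000), (dx/dtau, dy/dtau) = (-0.990378, 0.969571); Gamma_xxx = -0.079160, Gamma_xxy = 0.727031, Gamma_xyy = 1.314047, Gamma_yxx = 0.159831, Gamma_yxy = -0.494250, Gamma_yyy = -0.498559; k2 = (-0.990378, 0.969571, 0.238604, -0.637290)
  k3: at (x, y) = (-0.549519, 0.048479), (dx/dtau, dy/dtau) = (-0.988070, 0.968135); Gamma_xxx = -0.079489, Gamma_xxy = 0.726417, Gamma_xyy = 1.314926, Gamma_yxx = 0.160544, Gamma_yxy = -0.493332, Gamma_yyy = -0.498114; k3 = (-0.988070, 0.968135, 0.234901, -0.633689)
  k4: at (x, y) = (-0.598807, 0.096814), (dx/dtau, dy/dtau) = (-0.976510, 0.936631); Gamma_xxx = -0.063237, Gamma_xxy = 0.731467, Gamma_xyy = 1.288581, Gamma_yxx = 0.132309, Gamma_yxy = -0.517283, Gamma_yyy = -0.482630; k4 = (-0.976510, 0.936631, 0.267901, -0.649010)
  Y <- Y + (h/6)(k1 + 2k2 + 2k3 + k4): x = -0.5989, y = 0.0969, dx/dtau = -0.9765, dy/dtau = 0.9367
step 2:
  k1: at (x, y) = (-0.598890, 0.096867), (dx/dtau, dy/dtau) = (-0.976544, 0.936674); Gamma_xxx = -0.063216, Gamma_xxy = 0.731460, Gamma_xyy = 1.288553, Gamma_yxx = 0.132274, Gamma_yxy = -0.517304, Gamma_yyy = -0.482589; k1 = (-0.976544, 0.936674, 0.267900, -0.649097)
  k2: at (x, y) = (-0.647717, 0.143701), (dx/dtau, dy/dtau) = (-0.963149, 0.904219); Gamma_xxx = -0.048940, Gamma_xxy = 0.732442, Gamma_xyy = 1.261875, Gamma_yxx = 0.106140, Gamma_yxy = -0.536564, Gamma_yyy = -0.465401; k2 = (-0.963149, 0.904219, 0.289439, -0.652529)
  k3: at (x, y) = (-0.647048, 0.142078), (dx/dtau, dy/dtau) = (-0.962072, 0.904048); Gamma_xxx = -0.049284, Gamma_xxy = 0.732045, Gamma_xyy = 1.262907, Gamma_yxx = 0.106893, Gamma_yxy = -0.535765, Gamma_yyy = -0.465180; k3 = (-0.962072, 0.904048, 0.286845, -0.650719)
  k4: at (x, y) = (-0.695097, 0.187272), (dx/dtau, dy/dtau) = (-0.947860, 0.871602); Gamma_xxx = -0.036915, Gamma_xxy = 0.729885, Gamma_xyy = 1.236596, Gamma_yxx = 0.082991, Gamma_yxy = -0.550877, Gamma_yyy = -0.447081; k4 = (-0.947860, 0.871602, 0.299734, -0.645140)
  Y <- Y + (h/6)(k1 + 2k2 + 2k3 + k4): x = -0.6951, y = 0.1873, dx/dtau = -0.9479, dy/dtau = 0.8717
step 3:
  k1: at (x, y) = (-0.695138, 0.187281), (dx/dtau, dy/dtau) = (-0.947874, 0.871662); Gamma_xxx = -0.036910, Gamma_xxy = 0.729872, Gamma_xyy = 1.236595, Gamma_yxx = 0.082984, Gamma_yxy = -0.550872, Gamma_yyy = -0.447053; k1 = (-0.947874, 0.871662, 0.299682, -0.645180)
  k2: at (x, y) = (-0.742531, 0.230864), (dx/dtau, dy/dtau) = (-0.932890, 0.839403); Gamma_xxx = -0.026299, Gamma_xxy = 0.725124, Gamma_xyy = 1.211047, Gamma_yxx = 0.061292, Gamma_yxy = -0.562250, Gamma_yyy = -0.428361; k2 = (-0.932890, 0.839403, 0.305234, -0.632082)
  k3: at (x, y) = (-0.741782, 0.229251), (dx/dtau, dy/dtau) = (-0.932613, 0.840058); Gamma_xxx = -0.026602, Gamma_xxy = 0.724916, Gamma_xyy = 1.212116, Gamma_yxx = 0.061995, Gamma_yxy = -0.561623, Gamma_yyy = -0.428287; k3 = (-0.932613, 0.840058, 0.303619, -0.631686)
  k4: at (x, y) = (-0.788399, 0.271287), (dx/dtau, dy/dtau) = (-0.917512, 0.808493); Gamma_xxx = -0.017555, Gamma_xxy = 0.718295, Gamma_xyy = 1.187601, Gamma_yxx = 0.042400, Gamma_yxy = -0.569879, Gamma_yyy = -0.409510; k4 = (-0.917512, 0.808493, 0.304155, -0.613489)
  Y <- Y + (h/6)(k1 + 2k2 + 2k3 + k4): x = -0.7884, y = 0.2713, dx/dtau = -0.9175, dy/dtau = 0.8086
step 4:
  k1: at (x, y) = (-0.788411, 0.271266), (dx/dtau, dy/dtau) = (-0.917515, 0.808559); Gamma_xxx = -0.017558, Gamma_xxy = 0.718284, Gamma_xyy = 1.187618, Gamma_yxx = 0.042408, Gamma_yxy = -0.569866, Gamma_yyy = -0.409493; k1 = (-0.917515, 0.808559, 0.304094, -0.613514)
  k2: at (x, y) = (-0.834287, 0.311694), (dx/dtau, dy/dtau) = (-0.902311, 0.777883); Gamma_xxx = -0.009932, Gamma_xxy = 0.710175, Gamma_xyy = 1.164381, Gamma_yxx = 0.024858, Gamma_yxy = -0.575339, Gamma_yyy = -0.390822; k2 = (-0.902311, 0.777883, 0.300449, -0.591404)
  k3: at (x, y) = (-0.833526, 0.310160), (dx/dtau, dy/dtau) = (-0.902493, 0.778989); Gamma_xxx = -0.010178, Gamma_xxy = 0.710101, Gamma_xyy = 1.165407, Gamma_yxx = 0.025471, Gamma_yxy = -0.574879, Gamma_yyy = -0.390831; k3 = (-0.902493, 0.778989, 0.299542, -0.591897)
  k4: at (x, y) = (-0.878660, 0.349164), (dx/dtau, dy/dtau) = (-0.887561, 0.749369); Gamma_xxx = -0.003759, Gamma_xxy = 0.700992, Gamma_xyy = 1.143447, Gamma_yxx = 0.009745, Gamma_yxy = -0.578114, Gamma_yyy = -0.372552; k4 = (-0.887561, 0.749369, 0.293329, -0.567489)
  Y <- Y + (h/6)(k1 + 2k2 + 2k3 + k4): x = -0.8787, y = 0.3491, dx/dtau = -0.8876, dy/dtau = 0.7494

Answer: x = -0.8787, y = 0.3491, dx/dtau = -0.8876, dy/dtau = 0.7494


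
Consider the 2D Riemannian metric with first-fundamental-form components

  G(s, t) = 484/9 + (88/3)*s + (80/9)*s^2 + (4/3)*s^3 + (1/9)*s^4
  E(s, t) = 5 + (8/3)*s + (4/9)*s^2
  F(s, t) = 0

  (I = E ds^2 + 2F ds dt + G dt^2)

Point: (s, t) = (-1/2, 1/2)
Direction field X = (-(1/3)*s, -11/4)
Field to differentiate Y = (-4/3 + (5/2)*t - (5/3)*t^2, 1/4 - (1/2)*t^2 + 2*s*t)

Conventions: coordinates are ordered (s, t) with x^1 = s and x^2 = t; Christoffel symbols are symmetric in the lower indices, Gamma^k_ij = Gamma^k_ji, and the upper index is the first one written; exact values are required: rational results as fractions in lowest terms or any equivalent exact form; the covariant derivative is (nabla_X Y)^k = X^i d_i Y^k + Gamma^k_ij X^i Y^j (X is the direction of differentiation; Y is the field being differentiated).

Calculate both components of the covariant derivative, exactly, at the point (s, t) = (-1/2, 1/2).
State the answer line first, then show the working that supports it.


Answer: (nabla_X Y)^s = -22785/4352, (nabla_X Y)^t = 1223/264

E = 34/9, F = 0, G = 5929/144 at the point
E_s = 20/9, E_t = 0, F_s = 0, F_t = 0, G_s = 385/18, G_t = 0
EG - F^2 = 100793/648;  g^inv = (648/100793) * [[5929/144, 0], [0, 34/9]]
first-kind symbols [ij,l] = (1/2)(d_i g_jl + d_j g_il - d_l g_ij): [ss,s] = E_s/2 = 10/9, [ss,t] = F_s - E_t/2 = 0, [st,s] = E_t/2 = 0, [st,t] = G_s/2 = 385/36, [tt,s] = F_t - G_s/2 = -385/36, [tt,t] = G_t/2 = 0
Gamma^s_ij = (G*[ij,s] - F*[ij,t])/(EG - F^2), Gamma^t_ij = (E*[ij,t] - F*[ij,s])/(EG - F^2)
Gamma_sss = 5/17, Gamma_sst = 0, Gamma_stt = -385/136, Gamma_tss = 0, Gamma_tst = 20/77, Gamma_ttt = 0
X = (1/6, -11/4), Y = (-1/2, -3/8) at the point


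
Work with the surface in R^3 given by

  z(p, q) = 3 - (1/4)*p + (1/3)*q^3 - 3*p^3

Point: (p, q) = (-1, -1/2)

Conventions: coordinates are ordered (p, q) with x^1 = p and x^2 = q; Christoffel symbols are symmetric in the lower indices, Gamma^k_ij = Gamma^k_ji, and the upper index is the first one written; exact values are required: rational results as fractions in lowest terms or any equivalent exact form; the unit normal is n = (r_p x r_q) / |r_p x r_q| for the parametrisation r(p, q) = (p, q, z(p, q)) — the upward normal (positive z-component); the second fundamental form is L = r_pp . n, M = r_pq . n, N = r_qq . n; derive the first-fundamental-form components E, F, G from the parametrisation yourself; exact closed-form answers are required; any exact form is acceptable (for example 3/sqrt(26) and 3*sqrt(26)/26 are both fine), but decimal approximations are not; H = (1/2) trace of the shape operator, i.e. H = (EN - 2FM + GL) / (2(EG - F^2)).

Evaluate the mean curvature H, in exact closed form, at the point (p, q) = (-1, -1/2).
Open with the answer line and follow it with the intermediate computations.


Answer: H = -1079*sqrt(154)/320166

z_p = -37/4, z_q = 1/4, z_pp = 18, z_pq = 0, z_qq = -1
E = 1385/16, F = -37/16, G = 17/16; answer radicand W^2 = 693/8
unnormalised second-form numerators: l = 18, m = 0, n = -1; L = l/sqrt(693/8), and similarly M = m/sqrt(W^2), N = n/sqrt(W^2)
H = (E*n - 2*F*m + G*l) / (2*(EG - F^2)*sqrt(W^2)); E*n - 2*F*m + G*l = -1079/16, EG - F^2 = 693/8, so H = (-1079/2772)/sqrt(693/8)


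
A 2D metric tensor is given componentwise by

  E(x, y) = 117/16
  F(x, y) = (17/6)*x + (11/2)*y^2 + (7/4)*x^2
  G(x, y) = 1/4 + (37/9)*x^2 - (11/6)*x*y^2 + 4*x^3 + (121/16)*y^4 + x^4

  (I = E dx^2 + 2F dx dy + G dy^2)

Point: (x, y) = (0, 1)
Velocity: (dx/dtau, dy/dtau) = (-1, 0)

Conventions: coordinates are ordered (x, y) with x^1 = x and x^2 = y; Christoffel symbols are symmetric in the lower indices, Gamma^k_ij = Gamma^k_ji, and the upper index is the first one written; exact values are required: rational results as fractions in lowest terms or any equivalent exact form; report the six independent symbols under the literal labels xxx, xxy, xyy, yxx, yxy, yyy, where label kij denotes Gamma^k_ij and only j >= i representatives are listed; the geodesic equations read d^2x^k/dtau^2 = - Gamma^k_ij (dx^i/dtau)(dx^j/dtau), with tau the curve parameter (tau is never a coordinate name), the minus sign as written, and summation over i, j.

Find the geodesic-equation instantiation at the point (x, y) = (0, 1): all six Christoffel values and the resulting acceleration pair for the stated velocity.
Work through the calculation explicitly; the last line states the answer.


E = 117/16, F = 11/2, G = 125/16 at the point
E_x = 0, E_y = 0, F_x = 17/6, F_y = 11, G_x = -11/6, G_y = 121/4
EG - F^2 = 6881/256;  g^inv = (256/6881) * [[125/16, -11/2], [-11/2, 117/16]]
first-kind symbols [ij,l] = (1/2)(d_i g_jl + d_j g_il - d_l g_ij): [xx,x] = E_x/2 = 0, [xx,y] = F_x - E_y/2 = 17/6, [xy,x] = E_y/2 = 0, [xy,y] = G_x/2 = -11/12, [yy,x] = F_y - G_x/2 = 143/12, [yy,y] = G_y/2 = 121/8
Gamma^x_ij = (G*[ij,x] - F*[ij,y])/(EG - F^2), Gamma^y_ij = (E*[ij,y] - F*[ij,x])/(EG - F^2)
Gamma_xxx = -11968/20643, Gamma_xxy = 3872/20643, Gamma_xyy = 7612/20643, Gamma_yxx = 5304/6881, Gamma_yxy = -1716/6881, Gamma_yyy = 34606/20643
d^2x/dtau^2 = -(Gamma_xxx*(-1)^2 + 2*Gamma_xxy*(-1)*(0) + Gamma_xyy*(0)^2) = 11968/20643
d^2y/dtau^2 = -(Gamma_yxx*(-1)^2 + 2*Gamma_yxy*(-1)*(0) + Gamma_yyy*(0)^2) = -5304/6881

Answer: Gamma_xxx = -11968/20643, Gamma_xxy = 3872/20643, Gamma_xyy = 7612/20643, Gamma_yxx = 5304/6881, Gamma_yxy = -1716/6881, Gamma_yyy = 34606/20643; accelerations (d^2x/dtau^2, d^2y/dtau^2) = (11968/20643, -5304/6881)
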